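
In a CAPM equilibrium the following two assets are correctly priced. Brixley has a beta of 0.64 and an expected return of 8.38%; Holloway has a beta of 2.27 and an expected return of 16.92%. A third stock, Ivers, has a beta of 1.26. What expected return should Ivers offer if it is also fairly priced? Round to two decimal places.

MRP (SML slope) = (16.92% − 8.38%) / (2.27 − 0.64) = 8.54% / 1.63 = 5.2393%
R_f (intercept) = 8.38% − 0.64 × 5.2393% = 5.0268%
E(R_Ivers) = R_f + β × MRP = 5.0268% + 1.26 × 5.2393% = 11.63%

11.63%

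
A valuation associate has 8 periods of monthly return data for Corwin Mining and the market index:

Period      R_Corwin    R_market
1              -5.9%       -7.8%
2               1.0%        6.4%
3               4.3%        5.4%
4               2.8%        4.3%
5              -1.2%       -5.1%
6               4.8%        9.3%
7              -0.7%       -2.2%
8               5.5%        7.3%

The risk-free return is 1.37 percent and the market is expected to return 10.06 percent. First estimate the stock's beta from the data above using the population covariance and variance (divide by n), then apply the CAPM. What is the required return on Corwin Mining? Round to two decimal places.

6.21%

Mean R_i = (-5.9 + 1.0 + 4.3 + 2.8 − 1.2 + 4.8 − 0.7 + 5.5) / 8 = 1.3250%
Mean R_m = (-7.8 + 6.4 + 5.4 + 4.3 − 5.1 + 9.3 − 2.2 + 7.3) / 8 = 2.2000%
Σ(R_i − R̄_i)(R_m − R̄_m) = 156.8100  ⇒  Cov = 156.8100 / 8 = 19.6013
Σ(R_m − R̄_m)² = 281.3600  ⇒  Var(R_m) = 281.3600 / 8 = 35.1700
β = Cov / Var(R_m) = 19.6013 / 35.1700 = 0.5573
MRP = 10.06% − 1.37% = 8.69%
E(R) = R_f + β × MRP = 1.37% + 0.5573 × 8.69% = 6.21%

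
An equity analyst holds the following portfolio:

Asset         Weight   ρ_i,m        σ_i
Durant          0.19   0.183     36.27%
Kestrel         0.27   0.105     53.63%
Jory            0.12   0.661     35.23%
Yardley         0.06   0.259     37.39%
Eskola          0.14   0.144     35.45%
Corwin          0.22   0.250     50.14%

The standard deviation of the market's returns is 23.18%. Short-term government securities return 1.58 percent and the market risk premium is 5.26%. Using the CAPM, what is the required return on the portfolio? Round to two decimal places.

β_Durant = 0.183 × 36.27% / 23.18% = 0.2863
β_Kestrel = 0.105 × 53.63% / 23.18% = 0.2429
β_Jory = 0.661 × 35.23% / 23.18% = 1.0046
β_Yardley = 0.259 × 37.39% / 23.18% = 0.4178
β_Eskola = 0.144 × 35.45% / 23.18% = 0.2202
β_Corwin = 0.250 × 50.14% / 23.18% = 0.5408
β_P = Σ w_i β_i = 0.19×0.2863 + 0.27×0.2429 + 0.12×1.0046 + 0.06×0.4178 + 0.14×0.2202 + 0.22×0.5408 = 0.4154
E(R_P) = R_f + β_P × MRP = 1.58% + 0.4154 × 5.26% = 3.77%

3.77%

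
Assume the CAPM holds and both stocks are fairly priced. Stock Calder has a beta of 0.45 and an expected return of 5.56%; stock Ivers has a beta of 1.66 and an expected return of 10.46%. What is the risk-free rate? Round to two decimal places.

Both satisfy E(R) = R_f + β·MRP, so the slope of the SML is
MRP = (10.46% − 5.56%) / (1.66 − 0.45) = 4.90% / 1.21 = 4.0496%
R_f = E(R_Calder) − β_Calder·MRP = 5.56% − 0.45 × 4.0496% = 3.7377%

3.74%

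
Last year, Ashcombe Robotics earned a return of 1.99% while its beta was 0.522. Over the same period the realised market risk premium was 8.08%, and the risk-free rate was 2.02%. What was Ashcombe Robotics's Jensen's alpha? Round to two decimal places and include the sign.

CAPM benchmark = R_f + β(R_m − R_f) = 2.02% + 0.522 × 8.08% = 6.23776%
α = actual − benchmark = 1.99% − 6.23776% = -4.25%

-4.25%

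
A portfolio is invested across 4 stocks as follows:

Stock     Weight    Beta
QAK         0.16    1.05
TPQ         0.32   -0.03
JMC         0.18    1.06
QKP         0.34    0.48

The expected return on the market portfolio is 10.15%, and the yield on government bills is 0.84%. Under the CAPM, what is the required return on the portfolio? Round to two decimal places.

β_P = Σ w_i β_i = 0.16×1.05 + 0.32×-0.03 + 0.18×1.06 + 0.34×0.48 = 0.5124
MRP = 10.15% − 0.84% = 9.31%
E(R_P) = R_f + β_P × MRP = 0.84% + 0.5124 × 9.31% = 5.61%

5.61%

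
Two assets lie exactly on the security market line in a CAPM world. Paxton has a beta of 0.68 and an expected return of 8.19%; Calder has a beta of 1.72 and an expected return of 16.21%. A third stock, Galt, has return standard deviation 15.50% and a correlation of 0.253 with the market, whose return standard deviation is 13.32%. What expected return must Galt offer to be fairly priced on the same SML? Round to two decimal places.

MRP = (16.21% − 8.19%) / (1.72 − 0.68) = 7.7115%
R_f = 8.19% − 0.68 × 7.7115% = 2.9462%
β_Galt = ρ·σ_i/σ_m = 0.253 × 15.50 / 13.32 = 0.2944
E(R_Galt) = R_f + β × MRP = 2.9462% + 0.2944 × 7.7115% = 5.22%

5.22%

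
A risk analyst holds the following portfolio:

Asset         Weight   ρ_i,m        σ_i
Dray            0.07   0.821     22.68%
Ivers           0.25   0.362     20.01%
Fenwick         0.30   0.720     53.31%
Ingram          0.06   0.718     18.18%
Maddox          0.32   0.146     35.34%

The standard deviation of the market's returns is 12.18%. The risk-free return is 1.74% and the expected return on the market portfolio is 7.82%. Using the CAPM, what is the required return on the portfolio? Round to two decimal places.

10.26%

β_Dray = 0.821 × 22.68% / 12.18% = 1.5288
β_Ivers = 0.362 × 20.01% / 12.18% = 0.5947
β_Fenwick = 0.720 × 53.31% / 12.18% = 3.1513
β_Ingram = 0.718 × 18.18% / 12.18% = 1.0717
β_Maddox = 0.146 × 35.34% / 12.18% = 0.4236
β_P = Σ w_i β_i = 0.07×1.5288 + 0.25×0.5947 + 0.30×3.1513 + 0.06×1.0717 + 0.32×0.4236 = 1.4009
MRP = 7.82% − 1.74% = 6.08%
E(R_P) = R_f + β_P × MRP = 1.74% + 1.4009 × 6.08% = 10.26%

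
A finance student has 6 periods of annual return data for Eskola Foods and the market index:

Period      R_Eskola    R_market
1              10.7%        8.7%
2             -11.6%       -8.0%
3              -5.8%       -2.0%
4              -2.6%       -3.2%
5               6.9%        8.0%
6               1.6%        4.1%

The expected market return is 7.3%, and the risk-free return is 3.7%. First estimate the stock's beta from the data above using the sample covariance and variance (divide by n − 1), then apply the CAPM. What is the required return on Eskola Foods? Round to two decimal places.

8.00%

Mean R_i = (10.7 − 11.6 − 5.8 − 2.6 + 6.9 + 1.6) / 6 = -0.1333%
Mean R_m = (8.7 − 8.0 − 2.0 − 3.2 + 8.0 + 4.1) / 6 = 1.2667%
Σ(R_i − R̄_i)(R_m − R̄_m) = 268.5833  ⇒  Cov = 268.5833 / 5 = 53.7167
Σ(R_m − R̄_m)² = 225.1133  ⇒  Var(R_m) = 225.1133 / 5 = 45.0227
β = Cov / Var(R_m) = 53.7167 / 45.0227 = 1.1931
MRP = 7.3% − 3.7% = 3.60%
E(R) = R_f + β × MRP = 3.7% + 1.1931 × 3.6% = 8.00%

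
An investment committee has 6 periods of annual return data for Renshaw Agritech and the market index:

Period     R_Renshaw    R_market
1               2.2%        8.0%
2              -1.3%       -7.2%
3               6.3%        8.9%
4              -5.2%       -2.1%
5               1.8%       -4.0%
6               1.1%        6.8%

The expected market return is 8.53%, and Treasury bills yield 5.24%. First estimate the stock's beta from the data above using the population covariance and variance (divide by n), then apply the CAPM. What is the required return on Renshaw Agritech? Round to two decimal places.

Mean R_i = (2.2 − 1.3 + 6.3 − 5.2 + 1.8 + 1.1) / 6 = 0.8167%
Mean R_m = (8.0 − 7.2 + 8.9 − 2.1 − 4.0 + 6.8) / 6 = 1.7333%
Σ(R_i − R̄_i)(R_m − R̄_m) = 85.7367  ⇒  Cov = 85.7367 / 6 = 14.2895
Σ(R_m − R̄_m)² = 243.6733  ⇒  Var(R_m) = 243.6733 / 6 = 40.6122
β = Cov / Var(R_m) = 14.2895 / 40.6122 = 0.3519
MRP = 8.53% − 5.24% = 3.29%
E(R) = R_f + β × MRP = 5.24% + 0.3519 × 3.29% = 6.40%

6.40%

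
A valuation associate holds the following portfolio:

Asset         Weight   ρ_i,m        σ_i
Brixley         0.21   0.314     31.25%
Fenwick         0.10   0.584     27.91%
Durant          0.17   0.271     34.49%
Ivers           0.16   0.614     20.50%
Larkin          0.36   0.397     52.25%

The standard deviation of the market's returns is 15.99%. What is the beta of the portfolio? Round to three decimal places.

β_Brixley = 0.314 × 31.25% / 15.99% = 0.6137
β_Fenwick = 0.584 × 27.91% / 15.99% = 1.0194
β_Durant = 0.271 × 34.49% / 15.99% = 0.5845
β_Ivers = 0.614 × 20.50% / 15.99% = 0.7872
β_Larkin = 0.397 × 52.25% / 15.99% = 1.2973
β_P = Σ w_i β_i = 0.21×0.6137 + 0.10×1.0194 + 0.17×0.5845 + 0.16×0.7872 + 0.36×1.2973 = 0.9232

0.923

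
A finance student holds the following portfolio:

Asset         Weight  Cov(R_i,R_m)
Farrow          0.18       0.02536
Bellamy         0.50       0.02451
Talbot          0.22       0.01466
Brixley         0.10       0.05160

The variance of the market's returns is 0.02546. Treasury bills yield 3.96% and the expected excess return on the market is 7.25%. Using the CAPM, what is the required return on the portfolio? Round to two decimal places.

11.14%

β_Farrow = 0.02536 / 0.02546 = 0.9961
β_Bellamy = 0.02451 / 0.02546 = 0.9627
β_Talbot = 0.01466 / 0.02546 = 0.5758
β_Brixley = 0.05160 / 0.02546 = 2.0267
β_P = Σ w_i β_i = 0.18×0.9961 + 0.50×0.9627 + 0.22×0.5758 + 0.10×2.0267 = 0.9900
E(R_P) = R_f + β_P × MRP = 3.96% + 0.9900 × 7.25% = 11.14%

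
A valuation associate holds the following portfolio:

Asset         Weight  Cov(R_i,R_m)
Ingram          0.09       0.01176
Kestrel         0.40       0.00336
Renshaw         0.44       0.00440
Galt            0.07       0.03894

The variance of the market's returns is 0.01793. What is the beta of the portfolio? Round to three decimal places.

0.394

β_Ingram = 0.01176 / 0.01793 = 0.6559
β_Kestrel = 0.00336 / 0.01793 = 0.1874
β_Renshaw = 0.00440 / 0.01793 = 0.2454
β_Galt = 0.03894 / 0.01793 = 2.1718
β_P = Σ w_i β_i = 0.09×0.6559 + 0.40×0.1874 + 0.44×0.2454 + 0.07×2.1718 = 0.3940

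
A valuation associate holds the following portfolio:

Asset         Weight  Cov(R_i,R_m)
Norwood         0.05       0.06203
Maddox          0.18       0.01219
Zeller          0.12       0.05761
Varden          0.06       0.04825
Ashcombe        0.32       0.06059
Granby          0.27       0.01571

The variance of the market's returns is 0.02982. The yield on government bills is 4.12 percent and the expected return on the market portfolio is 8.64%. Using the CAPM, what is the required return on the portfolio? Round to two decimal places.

9.99%

β_Norwood = 0.06203 / 0.02982 = 2.0801
β_Maddox = 0.01219 / 0.02982 = 0.4088
β_Zeller = 0.05761 / 0.02982 = 1.9319
β_Varden = 0.04825 / 0.02982 = 1.6180
β_Ashcombe = 0.06059 / 0.02982 = 2.0319
β_Granby = 0.01571 / 0.02982 = 0.5268
β_P = Σ w_i β_i = 0.05×2.0801 + 0.18×0.4088 + 0.12×1.9319 + 0.06×1.6180 + 0.32×2.0319 + 0.27×0.5268 = 1.2989
MRP = 8.64% − 4.12% = 4.52%
E(R_P) = R_f + β_P × MRP = 4.12% + 1.2989 × 4.52% = 9.99%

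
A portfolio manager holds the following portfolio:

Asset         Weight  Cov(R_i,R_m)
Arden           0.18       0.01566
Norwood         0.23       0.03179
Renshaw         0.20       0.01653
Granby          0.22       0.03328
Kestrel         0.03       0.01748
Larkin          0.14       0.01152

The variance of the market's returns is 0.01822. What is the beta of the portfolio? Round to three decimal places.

1.257

β_Arden = 0.01566 / 0.01822 = 0.8595
β_Norwood = 0.03179 / 0.01822 = 1.7448
β_Renshaw = 0.01653 / 0.01822 = 0.9072
β_Granby = 0.03328 / 0.01822 = 1.8266
β_Kestrel = 0.01748 / 0.01822 = 0.9594
β_Larkin = 0.01152 / 0.01822 = 0.6323
β_P = Σ w_i β_i = 0.18×0.8595 + 0.23×1.7448 + 0.20×0.9072 + 0.22×1.8266 + 0.03×0.9594 + 0.14×0.6323 = 1.2566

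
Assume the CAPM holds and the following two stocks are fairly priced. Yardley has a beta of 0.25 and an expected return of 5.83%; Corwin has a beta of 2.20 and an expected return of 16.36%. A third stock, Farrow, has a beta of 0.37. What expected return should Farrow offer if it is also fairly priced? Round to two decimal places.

MRP (SML slope) = (16.36% − 5.83%) / (2.20 − 0.25) = 10.53% / 1.95 = 5.4000%
R_f (intercept) = 5.83% − 0.25 × 5.4000% = 4.4800%
E(R_Farrow) = R_f + β × MRP = 4.4800% + 0.37 × 5.4000% = 6.48%

6.48%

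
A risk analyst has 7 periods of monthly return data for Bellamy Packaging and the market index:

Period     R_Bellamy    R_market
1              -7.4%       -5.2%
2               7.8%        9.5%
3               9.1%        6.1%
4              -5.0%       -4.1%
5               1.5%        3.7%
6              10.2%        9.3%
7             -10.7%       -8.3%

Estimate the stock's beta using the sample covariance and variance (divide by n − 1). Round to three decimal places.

Mean R_i = (-7.4 + 7.8 + 9.1 − 5.0 + 1.5 + 10.2 − 10.7) / 7 = 0.7857%
Mean R_m = (-5.2 + 9.5 + 6.1 − 4.1 + 3.7 + 9.3 − 8.3) / 7 = 1.5714%
Σ(R_i − R̄_i)(R_m − R̄_m) = 369.1671  ⇒  Cov = 369.1671 / 6 = 61.5279
Σ(R_m − R̄_m)² = 323.0943  ⇒  Var(R_m) = 323.0943 / 6 = 53.8491
β = Cov / Var(R_m) = 61.5279 / 53.8491 = 1.1426

1.143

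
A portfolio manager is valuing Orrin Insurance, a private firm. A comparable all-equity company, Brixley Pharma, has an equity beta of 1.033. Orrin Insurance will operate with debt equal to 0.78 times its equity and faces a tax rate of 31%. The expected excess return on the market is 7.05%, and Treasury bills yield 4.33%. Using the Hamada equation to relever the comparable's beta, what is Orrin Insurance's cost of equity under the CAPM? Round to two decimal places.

β_L = β_U × [1 + (1 − t)(D/E)] = 1.033 × [1 + (1 − 0.31) × 0.78]
    = 1.033 × [1 + 0.69 × 0.78] = 1.033 × 1.5382 = 1.5890
E(R) = R_f + β_L × MRP = 4.33% + 1.5890 × 7.05% = 15.53%

15.53%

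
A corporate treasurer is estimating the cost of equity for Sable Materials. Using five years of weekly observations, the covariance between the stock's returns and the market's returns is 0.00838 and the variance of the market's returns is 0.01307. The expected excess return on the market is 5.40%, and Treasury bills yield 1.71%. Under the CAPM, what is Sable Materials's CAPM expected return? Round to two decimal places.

5.17%

β = Cov(R_i, R_m) / Var(R_m) = 0.00838 / 0.01307 = 0.6412
E(R) = R_f + β × MRP = 1.71% + 0.6412 × 5.40% = 5.17%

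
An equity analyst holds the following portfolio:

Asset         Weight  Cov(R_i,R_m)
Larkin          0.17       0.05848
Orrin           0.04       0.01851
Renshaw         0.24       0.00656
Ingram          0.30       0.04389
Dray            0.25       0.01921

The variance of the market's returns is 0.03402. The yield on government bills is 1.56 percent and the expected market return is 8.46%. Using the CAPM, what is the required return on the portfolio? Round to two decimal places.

β_Larkin = 0.05848 / 0.03402 = 1.7190
β_Orrin = 0.01851 / 0.03402 = 0.5441
β_Renshaw = 0.00656 / 0.03402 = 0.1928
β_Ingram = 0.04389 / 0.03402 = 1.2901
β_Dray = 0.01921 / 0.03402 = 0.5647
β_P = Σ w_i β_i = 0.17×1.7190 + 0.04×0.5441 + 0.24×0.1928 + 0.30×1.2901 + 0.25×0.5647 = 0.8885
MRP = 8.46% − 1.56% = 6.90%
E(R_P) = R_f + β_P × MRP = 1.56% + 0.8885 × 6.90% = 7.69%

7.69%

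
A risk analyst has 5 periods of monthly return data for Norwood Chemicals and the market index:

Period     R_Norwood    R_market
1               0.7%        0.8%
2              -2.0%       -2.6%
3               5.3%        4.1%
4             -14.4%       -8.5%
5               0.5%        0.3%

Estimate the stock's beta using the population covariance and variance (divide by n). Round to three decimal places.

Mean R_i = (0.7 − 2.0 + 5.3 − 14.4 + 0.5) / 5 = -1.9800%
Mean R_m = (0.8 − 2.6 + 4.1 − 8.5 + 0.3) / 5 = -1.1800%
Σ(R_i − R̄_i)(R_m − R̄_m) = 138.3580  ⇒  Cov = 138.3580 / 5 = 27.6716
Σ(R_m − R̄_m)² = 89.5880  ⇒  Var(R_m) = 89.5880 / 5 = 17.9176
β = Cov / Var(R_m) = 27.6716 / 17.9176 = 1.5444

1.544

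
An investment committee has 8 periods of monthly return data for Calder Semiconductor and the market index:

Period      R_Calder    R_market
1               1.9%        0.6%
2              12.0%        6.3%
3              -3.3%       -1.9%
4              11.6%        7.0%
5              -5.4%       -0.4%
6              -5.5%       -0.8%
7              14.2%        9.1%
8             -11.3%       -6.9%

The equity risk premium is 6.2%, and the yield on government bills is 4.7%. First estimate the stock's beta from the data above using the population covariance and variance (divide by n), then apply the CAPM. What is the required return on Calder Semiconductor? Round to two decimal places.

15.55%

Mean R_i = (1.9 + 12.0 − 3.3 + 11.6 − 5.4 − 5.5 + 14.2 − 11.3) / 8 = 1.7750%
Mean R_m = (0.6 + 6.3 − 1.9 + 7.0 − 0.4 − 0.8 + 9.1 − 6.9) / 8 = 1.6250%
Σ(R_i − R̄_i)(R_m − R̄_m) = 354.8850  ⇒  Cov = 354.8850 / 8 = 44.3606
Σ(R_m − R̄_m)² = 202.7550  ⇒  Var(R_m) = 202.7550 / 8 = 25.3444
β = Cov / Var(R_m) = 44.3606 / 25.3444 = 1.7503
E(R) = R_f + β × MRP = 4.7% + 1.7503 × 6.2% = 15.55%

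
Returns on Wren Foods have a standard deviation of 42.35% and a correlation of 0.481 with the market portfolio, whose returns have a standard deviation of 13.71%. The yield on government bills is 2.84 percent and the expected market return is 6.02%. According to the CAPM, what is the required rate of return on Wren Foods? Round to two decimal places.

7.56%

β = ρ × σ_i / σ_m = 0.481 × 42.35% / 13.71% = 1.4858
MRP = 6.02% − 2.84% = 3.18%
E(R) = 2.84% + 1.4858 × 3.18% = 7.56%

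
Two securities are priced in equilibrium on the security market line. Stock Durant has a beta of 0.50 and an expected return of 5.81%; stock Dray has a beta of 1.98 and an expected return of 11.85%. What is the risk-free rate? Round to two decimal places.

Both satisfy E(R) = R_f + β·MRP, so the slope of the SML is
MRP = (11.85% − 5.81%) / (1.98 − 0.50) = 6.04% / 1.48 = 4.0811%
R_f = E(R_Durant) − β_Durant·MRP = 5.81% − 0.50 × 4.0811% = 3.7695%

3.77%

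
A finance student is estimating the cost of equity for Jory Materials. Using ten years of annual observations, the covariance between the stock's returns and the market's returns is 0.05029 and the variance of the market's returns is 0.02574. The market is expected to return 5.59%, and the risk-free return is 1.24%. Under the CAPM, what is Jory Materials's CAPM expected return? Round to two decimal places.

9.74%

β = Cov(R_i, R_m) / Var(R_m) = 0.05029 / 0.02574 = 1.9538
MRP = 5.59% − 1.24% = 4.35%
E(R) = R_f + β × MRP = 1.24% + 1.9538 × 4.35% = 9.74%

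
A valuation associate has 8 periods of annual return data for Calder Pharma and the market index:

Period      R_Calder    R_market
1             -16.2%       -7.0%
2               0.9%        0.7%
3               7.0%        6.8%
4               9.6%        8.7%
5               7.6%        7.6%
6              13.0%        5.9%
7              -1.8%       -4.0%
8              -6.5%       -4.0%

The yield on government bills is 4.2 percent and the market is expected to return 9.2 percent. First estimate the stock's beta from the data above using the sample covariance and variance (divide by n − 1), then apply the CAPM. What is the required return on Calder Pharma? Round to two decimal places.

11.41%

Mean R_i = (-16.2 + 0.9 + 7.0 + 9.6 + 7.6 + 13.0 − 1.8 − 6.5) / 8 = 1.7000%
Mean R_m = (-7.0 + 0.7 + 6.8 + 8.7 + 7.6 + 5.9 − 4.0 − 4.0) / 8 = 1.8375%
Σ(R_i − R̄_i)(R_m − R̄_m) = 387.8200  ⇒  Cov = 387.8200 / 7 = 55.4029
Σ(R_m − R̄_m)² = 268.9788  ⇒  Var(R_m) = 268.9788 / 7 = 38.4255
β = Cov / Var(R_m) = 55.4029 / 38.4255 = 1.4418
MRP = 9.2% − 4.2% = 5.00%
E(R) = R_f + β × MRP = 4.2% + 1.4418 × 5.0% = 11.41%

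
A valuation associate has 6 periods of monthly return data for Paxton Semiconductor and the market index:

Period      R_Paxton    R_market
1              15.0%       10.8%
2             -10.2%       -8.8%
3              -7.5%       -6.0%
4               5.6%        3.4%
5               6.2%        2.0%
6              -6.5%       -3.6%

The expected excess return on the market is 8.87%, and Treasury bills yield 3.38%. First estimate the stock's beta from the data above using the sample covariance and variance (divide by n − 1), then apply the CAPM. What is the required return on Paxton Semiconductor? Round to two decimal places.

15.51%

Mean R_i = (15.0 − 10.2 − 7.5 + 5.6 + 6.2 − 6.5) / 6 = 0.4333%
Mean R_m = (10.8 − 8.8 − 6.0 + 3.4 + 2.0 − 3.6) / 6 = -0.3667%
Σ(R_i − R̄_i)(R_m − R̄_m) = 352.5533  ⇒  Cov = 352.5533 / 5 = 70.5107
Σ(R_m − R̄_m)² = 257.7933  ⇒  Var(R_m) = 257.7933 / 5 = 51.5587
β = Cov / Var(R_m) = 70.5107 / 51.5587 = 1.3676
E(R) = R_f + β × MRP = 3.38% + 1.3676 × 8.87% = 15.51%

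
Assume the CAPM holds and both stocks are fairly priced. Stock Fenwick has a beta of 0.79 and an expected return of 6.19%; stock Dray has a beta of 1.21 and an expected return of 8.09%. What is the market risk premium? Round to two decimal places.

4.52%

Both satisfy E(R) = R_f + β·MRP, so the slope of the SML is
MRP = (8.09% − 6.19%) / (1.21 − 0.79) = 1.90% / 0.42 = 4.5238%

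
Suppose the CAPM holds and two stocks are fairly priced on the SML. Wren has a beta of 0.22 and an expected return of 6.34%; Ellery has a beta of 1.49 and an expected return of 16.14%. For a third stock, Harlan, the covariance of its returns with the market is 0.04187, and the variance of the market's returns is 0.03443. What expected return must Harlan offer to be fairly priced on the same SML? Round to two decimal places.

MRP = (16.14% − 6.34%) / (1.49 − 0.22) = 7.7165%
R_f = 6.34% − 0.22 × 7.7165% = 4.6424%
β_Harlan = Cov / Var(R_m) = 0.04187 / 0.03443 = 1.2161
E(R_Harlan) = R_f + β × MRP = 4.6424% + 1.2161 × 7.7165% = 14.03%

14.03%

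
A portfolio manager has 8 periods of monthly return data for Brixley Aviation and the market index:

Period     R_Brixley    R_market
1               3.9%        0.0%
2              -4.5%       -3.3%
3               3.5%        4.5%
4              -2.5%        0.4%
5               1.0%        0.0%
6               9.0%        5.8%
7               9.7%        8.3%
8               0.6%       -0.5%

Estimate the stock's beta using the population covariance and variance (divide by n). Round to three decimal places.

Mean R_i = (3.9 − 4.5 + 3.5 − 2.5 + 1.0 + 9.0 + 9.7 + 0.6) / 8 = 2.5875%
Mean R_m = (0.0 − 3.3 + 4.5 + 0.4 + 0.0 + 5.8 + 8.3 − 0.5) / 8 = 1.9000%
Σ(R_i − R̄_i)(R_m − R̄_m) = 122.6800  ⇒  Cov = 122.6800 / 8 = 15.3350
Σ(R_m − R̄_m)² = 105.2000  ⇒  Var(R_m) = 105.2000 / 8 = 13.1500
β = Cov / Var(R_m) = 15.3350 / 13.1500 = 1.1662

1.166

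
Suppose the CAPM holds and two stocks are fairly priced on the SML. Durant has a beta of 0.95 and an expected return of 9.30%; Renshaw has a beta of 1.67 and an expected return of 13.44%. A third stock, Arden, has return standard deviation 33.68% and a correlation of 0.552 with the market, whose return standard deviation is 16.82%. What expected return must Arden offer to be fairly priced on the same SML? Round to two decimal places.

10.19%

MRP = (13.44% − 9.30%) / (1.67 − 0.95) = 5.7500%
R_f = 9.30% − 0.95 × 5.7500% = 3.8375%
β_Arden = ρ·σ_i/σ_m = 0.552 × 33.68 / 16.82 = 1.1053
E(R_Arden) = R_f + β × MRP = 3.8375% + 1.1053 × 5.7500% = 10.19%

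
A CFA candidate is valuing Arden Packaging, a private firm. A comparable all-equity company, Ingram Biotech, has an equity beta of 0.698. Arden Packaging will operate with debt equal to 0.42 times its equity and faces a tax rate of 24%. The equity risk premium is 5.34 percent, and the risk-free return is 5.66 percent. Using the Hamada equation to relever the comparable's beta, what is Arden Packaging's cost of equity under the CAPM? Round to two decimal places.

10.58%

β_L = β_U × [1 + (1 − t)(D/E)] = 0.698 × [1 + (1 − 0.24) × 0.42]
    = 0.698 × [1 + 0.76 × 0.42] = 0.698 × 1.3192 = 0.9208
E(R) = R_f + β_L × MRP = 5.66% + 0.9208 × 5.34% = 10.58%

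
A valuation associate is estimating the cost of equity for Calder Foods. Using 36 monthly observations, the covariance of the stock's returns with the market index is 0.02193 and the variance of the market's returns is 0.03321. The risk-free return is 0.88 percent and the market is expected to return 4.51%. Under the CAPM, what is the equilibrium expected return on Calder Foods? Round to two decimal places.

3.28%

β = Cov(R_i, R_m) / Var(R_m) = 0.02193 / 0.03321 = 0.6603
MRP = 4.51% − 0.88% = 3.63%
E(R) = R_f + β × MRP = 0.88% + 0.6603 × 3.63% = 3.28%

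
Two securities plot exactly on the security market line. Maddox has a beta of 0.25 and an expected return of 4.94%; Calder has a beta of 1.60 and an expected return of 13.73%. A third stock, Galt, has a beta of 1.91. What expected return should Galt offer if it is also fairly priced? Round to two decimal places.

15.75%

MRP (SML slope) = (13.73% − 4.94%) / (1.60 − 0.25) = 8.79% / 1.35 = 6.5111%
R_f (intercept) = 4.94% − 0.25 × 6.5111% = 3.3122%
E(R_Galt) = R_f + β × MRP = 3.3122% + 1.91 × 6.5111% = 15.75%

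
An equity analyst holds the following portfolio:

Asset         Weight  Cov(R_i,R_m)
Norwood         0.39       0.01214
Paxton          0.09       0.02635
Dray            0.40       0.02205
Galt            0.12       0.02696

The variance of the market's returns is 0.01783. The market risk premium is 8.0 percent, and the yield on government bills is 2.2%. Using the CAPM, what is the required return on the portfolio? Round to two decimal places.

β_Norwood = 0.01214 / 0.01783 = 0.6809
β_Paxton = 0.02635 / 0.01783 = 1.4778
β_Dray = 0.02205 / 0.01783 = 1.2367
β_Galt = 0.02696 / 0.01783 = 1.5121
β_P = Σ w_i β_i = 0.39×0.6809 + 0.09×1.4778 + 0.40×1.2367 + 0.12×1.5121 = 1.0747
E(R_P) = R_f + β_P × MRP = 2.2% + 1.0747 × 8.0% = 10.80%

10.80%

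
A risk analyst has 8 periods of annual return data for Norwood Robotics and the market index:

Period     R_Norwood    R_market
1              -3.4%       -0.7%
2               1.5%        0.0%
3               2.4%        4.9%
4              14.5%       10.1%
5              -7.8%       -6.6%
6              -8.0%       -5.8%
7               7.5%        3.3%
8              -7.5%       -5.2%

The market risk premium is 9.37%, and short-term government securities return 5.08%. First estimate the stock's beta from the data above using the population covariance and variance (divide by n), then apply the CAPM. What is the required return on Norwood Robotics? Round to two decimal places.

17.57%

Mean R_i = (-3.4 + 1.5 + 2.4 + 14.5 − 7.8 − 8.0 + 7.5 − 7.5) / 8 = -0.1000%
Mean R_m = (-0.7 + 0.0 + 4.9 + 10.1 − 6.6 − 5.8 + 3.3 − 5.2) / 8 = 0.0000%
Σ(R_i − R̄_i)(R_m − R̄_m) = 322.2200  ⇒  Cov = 322.2200 / 8 = 40.2775
Σ(R_m − R̄_m)² = 241.6400  ⇒  Var(R_m) = 241.6400 / 8 = 30.2050
β = Cov / Var(R_m) = 40.2775 / 30.2050 = 1.3335
E(R) = R_f + β × MRP = 5.08% + 1.3335 × 9.37% = 17.57%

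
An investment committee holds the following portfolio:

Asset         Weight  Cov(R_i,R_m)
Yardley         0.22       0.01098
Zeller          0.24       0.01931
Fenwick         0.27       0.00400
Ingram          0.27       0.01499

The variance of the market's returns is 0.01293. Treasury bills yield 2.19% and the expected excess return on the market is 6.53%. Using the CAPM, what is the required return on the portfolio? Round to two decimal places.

8.34%

β_Yardley = 0.01098 / 0.01293 = 0.8492
β_Zeller = 0.01931 / 0.01293 = 1.4934
β_Fenwick = 0.00400 / 0.01293 = 0.3094
β_Ingram = 0.01499 / 0.01293 = 1.1593
β_P = Σ w_i β_i = 0.22×0.8492 + 0.24×1.4934 + 0.27×0.3094 + 0.27×1.1593 = 0.9418
E(R_P) = R_f + β_P × MRP = 2.19% + 0.9418 × 6.53% = 8.34%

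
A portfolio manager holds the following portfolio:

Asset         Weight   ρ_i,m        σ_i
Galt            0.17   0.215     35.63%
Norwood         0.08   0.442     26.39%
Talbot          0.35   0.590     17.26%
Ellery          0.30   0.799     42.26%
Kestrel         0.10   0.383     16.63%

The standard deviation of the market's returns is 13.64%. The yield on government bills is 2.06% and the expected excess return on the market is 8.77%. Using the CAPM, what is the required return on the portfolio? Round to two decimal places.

12.71%

β_Galt = 0.215 × 35.63% / 13.64% = 0.5616
β_Norwood = 0.442 × 26.39% / 13.64% = 0.8552
β_Talbot = 0.590 × 17.26% / 13.64% = 0.7466
β_Ellery = 0.799 × 42.26% / 13.64% = 2.4755
β_Kestrel = 0.383 × 16.63% / 13.64% = 0.4670
β_P = Σ w_i β_i = 0.17×0.5616 + 0.08×0.8552 + 0.35×0.7466 + 0.30×2.4755 + 0.10×0.4670 = 1.2145
E(R_P) = R_f + β_P × MRP = 2.06% + 1.2145 × 8.77% = 12.71%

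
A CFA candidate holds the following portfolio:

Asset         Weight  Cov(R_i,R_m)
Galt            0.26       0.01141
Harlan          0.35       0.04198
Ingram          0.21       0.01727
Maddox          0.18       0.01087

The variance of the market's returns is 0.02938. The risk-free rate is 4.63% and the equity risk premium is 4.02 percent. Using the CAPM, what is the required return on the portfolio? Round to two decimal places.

β_Galt = 0.01141 / 0.02938 = 0.3884
β_Harlan = 0.04198 / 0.02938 = 1.4289
β_Ingram = 0.01727 / 0.02938 = 0.5878
β_Maddox = 0.01087 / 0.02938 = 0.3700
β_P = Σ w_i β_i = 0.26×0.3884 + 0.35×1.4289 + 0.21×0.5878 + 0.18×0.3700 = 0.7911
E(R_P) = R_f + β_P × MRP = 4.63% + 0.7911 × 4.02% = 7.81%

7.81%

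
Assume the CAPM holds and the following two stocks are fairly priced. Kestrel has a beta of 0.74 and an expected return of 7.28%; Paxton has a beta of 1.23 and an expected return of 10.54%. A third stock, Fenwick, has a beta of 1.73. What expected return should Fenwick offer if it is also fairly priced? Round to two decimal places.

13.87%

MRP (SML slope) = (10.54% − 7.28%) / (1.23 − 0.74) = 3.26% / 0.49 = 6.6531%
R_f (intercept) = 7.28% − 0.74 × 6.6531% = 2.3567%
E(R_Fenwick) = R_f + β × MRP = 2.3567% + 1.73 × 6.6531% = 13.87%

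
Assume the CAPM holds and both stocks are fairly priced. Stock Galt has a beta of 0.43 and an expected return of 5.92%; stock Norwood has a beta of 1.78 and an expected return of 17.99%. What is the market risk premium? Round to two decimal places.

Both satisfy E(R) = R_f + β·MRP, so the slope of the SML is
MRP = (17.99% − 5.92%) / (1.78 − 0.43) = 12.07% / 1.35 = 8.9407%

8.94%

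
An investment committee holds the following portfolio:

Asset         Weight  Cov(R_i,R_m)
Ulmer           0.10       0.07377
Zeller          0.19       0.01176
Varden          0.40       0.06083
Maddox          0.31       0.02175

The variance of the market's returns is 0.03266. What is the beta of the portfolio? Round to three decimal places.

1.246

β_Ulmer = 0.07377 / 0.03266 = 2.2587
β_Zeller = 0.01176 / 0.03266 = 0.3601
β_Varden = 0.06083 / 0.03266 = 1.8625
β_Maddox = 0.02175 / 0.03266 = 0.6660
β_P = Σ w_i β_i = 0.10×2.2587 + 0.19×0.3601 + 0.40×1.8625 + 0.31×0.6660 = 1.2457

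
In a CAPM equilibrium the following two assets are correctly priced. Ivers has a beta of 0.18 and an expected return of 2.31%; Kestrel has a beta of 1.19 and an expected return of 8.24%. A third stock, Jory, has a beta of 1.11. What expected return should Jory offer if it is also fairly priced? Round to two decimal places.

MRP (SML slope) = (8.24% − 2.31%) / (1.19 − 0.18) = 5.93% / 1.01 = 5.8713%
R_f (intercept) = 2.31% − 0.18 × 5.8713% = 1.2532%
E(R_Jory) = R_f + β × MRP = 1.2532% + 1.11 × 5.8713% = 7.77%

7.77%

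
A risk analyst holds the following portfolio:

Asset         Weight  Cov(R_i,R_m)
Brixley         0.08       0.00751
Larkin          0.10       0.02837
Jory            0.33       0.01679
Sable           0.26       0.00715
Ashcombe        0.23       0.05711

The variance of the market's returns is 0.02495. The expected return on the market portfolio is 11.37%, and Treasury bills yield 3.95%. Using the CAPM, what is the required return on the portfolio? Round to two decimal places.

β_Brixley = 0.00751 / 0.02495 = 0.3010
β_Larkin = 0.02837 / 0.02495 = 1.1371
β_Jory = 0.01679 / 0.02495 = 0.6729
β_Sable = 0.00715 / 0.02495 = 0.2866
β_Ashcombe = 0.05711 / 0.02495 = 2.2890
β_P = Σ w_i β_i = 0.08×0.3010 + 0.10×1.1371 + 0.33×0.6729 + 0.26×0.2866 + 0.23×2.2890 = 0.9608
MRP = 11.37% − 3.95% = 7.42%
E(R_P) = R_f + β_P × MRP = 3.95% + 0.9608 × 7.42% = 11.08%

11.08%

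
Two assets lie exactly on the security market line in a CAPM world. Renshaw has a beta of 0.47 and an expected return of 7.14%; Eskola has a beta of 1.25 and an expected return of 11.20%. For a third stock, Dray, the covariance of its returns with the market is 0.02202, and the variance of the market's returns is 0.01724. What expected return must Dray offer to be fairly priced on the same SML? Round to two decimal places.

11.34%

MRP = (11.20% − 7.14%) / (1.25 − 0.47) = 5.2051%
R_f = 7.14% − 0.47 × 5.2051% = 4.6936%
β_Dray = Cov / Var(R_m) = 0.02202 / 0.01724 = 1.2773
E(R_Dray) = R_f + β × MRP = 4.6936% + 1.2773 × 5.2051% = 11.34%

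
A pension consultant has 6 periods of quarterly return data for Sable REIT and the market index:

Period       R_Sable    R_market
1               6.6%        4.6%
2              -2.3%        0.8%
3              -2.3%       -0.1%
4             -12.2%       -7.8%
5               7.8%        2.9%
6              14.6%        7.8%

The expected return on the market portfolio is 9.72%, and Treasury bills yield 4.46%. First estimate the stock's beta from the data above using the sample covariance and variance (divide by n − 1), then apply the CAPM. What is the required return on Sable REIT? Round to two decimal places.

Mean R_i = (6.6 − 2.3 − 2.3 − 12.2 + 7.8 + 14.6) / 6 = 2.0333%
Mean R_m = (4.6 + 0.8 − 0.1 − 7.8 + 2.9 + 7.8) / 6 = 1.3667%
Σ(R_i − R̄_i)(R_m − R̄_m) = 243.7367  ⇒  Cov = 243.7367 / 5 = 48.7473
Σ(R_m − R̄_m)² = 140.6933  ⇒  Var(R_m) = 140.6933 / 5 = 28.1387
β = Cov / Var(R_m) = 48.7473 / 28.1387 = 1.7324
MRP = 9.72% − 4.46% = 5.26%
E(R) = R_f + β × MRP = 4.46% + 1.7324 × 5.26% = 13.57%

13.57%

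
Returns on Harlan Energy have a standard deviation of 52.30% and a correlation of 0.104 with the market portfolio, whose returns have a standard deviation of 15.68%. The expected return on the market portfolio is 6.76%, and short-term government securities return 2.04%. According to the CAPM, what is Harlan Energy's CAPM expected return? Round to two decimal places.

3.68%

β = ρ × σ_i / σ_m = 0.104 × 52.30% / 15.68% = 0.3469
MRP = 6.76% − 2.04% = 4.72%
E(R) = 2.04% + 0.3469 × 4.72% = 3.68%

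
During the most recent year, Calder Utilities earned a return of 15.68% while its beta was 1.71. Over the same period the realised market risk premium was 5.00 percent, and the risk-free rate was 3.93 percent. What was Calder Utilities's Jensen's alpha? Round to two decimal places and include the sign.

CAPM benchmark = R_f + β(R_m − R_f) = 3.93% + 1.71 × 5.00% = 12.4800%
α = actual − benchmark = 15.68% − 12.4800% = +3.20%

+3.20%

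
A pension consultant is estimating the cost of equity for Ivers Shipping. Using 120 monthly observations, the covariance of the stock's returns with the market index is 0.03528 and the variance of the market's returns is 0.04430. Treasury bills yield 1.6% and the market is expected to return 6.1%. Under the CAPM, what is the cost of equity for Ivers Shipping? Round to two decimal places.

5.18%

β = Cov(R_i, R_m) / Var(R_m) = 0.03528 / 0.04430 = 0.7964
MRP = 6.1% − 1.6% = 4.50%
E(R) = R_f + β × MRP = 1.6% + 0.7964 × 4.5% = 5.18%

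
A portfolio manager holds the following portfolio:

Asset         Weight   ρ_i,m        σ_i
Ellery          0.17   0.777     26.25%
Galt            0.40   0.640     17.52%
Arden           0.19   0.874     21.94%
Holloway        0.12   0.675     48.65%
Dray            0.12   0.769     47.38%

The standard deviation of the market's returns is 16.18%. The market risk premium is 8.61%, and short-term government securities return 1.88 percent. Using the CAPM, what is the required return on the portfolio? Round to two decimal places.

β_Ellery = 0.777 × 26.25% / 16.18% = 1.2606
β_Galt = 0.640 × 17.52% / 16.18% = 0.6930
β_Arden = 0.874 × 21.94% / 16.18% = 1.1851
β_Holloway = 0.675 × 48.65% / 16.18% = 2.0296
β_Dray = 0.769 × 47.38% / 16.18% = 2.2519
β_P = Σ w_i β_i = 0.17×1.2606 + 0.40×0.6930 + 0.19×1.1851 + 0.12×2.0296 + 0.12×2.2519 = 1.2305
E(R_P) = R_f + β_P × MRP = 1.88% + 1.2305 × 8.61% = 12.47%

12.47%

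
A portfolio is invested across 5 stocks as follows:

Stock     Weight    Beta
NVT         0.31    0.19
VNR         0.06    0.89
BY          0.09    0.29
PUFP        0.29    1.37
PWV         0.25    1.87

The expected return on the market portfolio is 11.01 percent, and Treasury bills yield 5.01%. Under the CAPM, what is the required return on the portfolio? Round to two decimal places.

β_P = Σ w_i β_i = 0.31×0.19 + 0.06×0.89 + 0.09×0.29 + 0.29×1.37 + 0.25×1.87 = 1.0032
MRP = 11.01% − 5.01% = 6.00%
E(R_P) = R_f + β_P × MRP = 5.01% + 1.0032 × 6.00% = 11.03%

11.03%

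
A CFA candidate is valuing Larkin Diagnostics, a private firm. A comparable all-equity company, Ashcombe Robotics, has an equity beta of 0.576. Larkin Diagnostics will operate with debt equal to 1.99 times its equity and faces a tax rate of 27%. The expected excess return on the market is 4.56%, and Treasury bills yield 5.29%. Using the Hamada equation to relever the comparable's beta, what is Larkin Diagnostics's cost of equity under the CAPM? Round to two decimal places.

β_L = β_U × [1 + (1 − t)(D/E)] = 0.576 × [1 + (1 − 0.27) × 1.99]
    = 0.576 × [1 + 0.73 × 1.99] = 0.576 × 2.4527 = 1.4128
E(R) = R_f + β_L × MRP = 5.29% + 1.4128 × 4.56% = 11.73%

11.73%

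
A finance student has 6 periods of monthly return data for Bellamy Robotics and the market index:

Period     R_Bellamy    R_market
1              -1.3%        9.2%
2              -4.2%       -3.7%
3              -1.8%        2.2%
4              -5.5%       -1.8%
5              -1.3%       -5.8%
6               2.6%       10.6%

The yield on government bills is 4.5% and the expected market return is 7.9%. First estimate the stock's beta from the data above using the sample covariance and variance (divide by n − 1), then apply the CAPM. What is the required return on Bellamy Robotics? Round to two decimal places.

Mean R_i = (-1.3 − 4.2 − 1.8 − 5.5 − 1.3 + 2.6) / 6 = -1.9167%
Mean R_m = (9.2 − 3.7 + 2.2 − 1.8 − 5.8 + 10.6) / 6 = 1.7833%
Σ(R_i − R̄_i)(R_m − R̄_m) = 65.1283  ⇒  Cov = 65.1283 / 5 = 13.0257
Σ(R_m − R̄_m)² = 233.3283  ⇒  Var(R_m) = 233.3283 / 5 = 46.6657
β = Cov / Var(R_m) = 13.0257 / 46.6657 = 0.2791
MRP = 7.9% − 4.5% = 3.40%
E(R) = R_f + β × MRP = 4.5% + 0.2791 × 3.4% = 5.45%

5.45%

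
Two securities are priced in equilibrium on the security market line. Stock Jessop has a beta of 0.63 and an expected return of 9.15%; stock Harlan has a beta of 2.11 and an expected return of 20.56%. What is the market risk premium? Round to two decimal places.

Both satisfy E(R) = R_f + β·MRP, so the slope of the SML is
MRP = (20.56% − 9.15%) / (2.11 − 0.63) = 11.41% / 1.48 = 7.7095%

7.71%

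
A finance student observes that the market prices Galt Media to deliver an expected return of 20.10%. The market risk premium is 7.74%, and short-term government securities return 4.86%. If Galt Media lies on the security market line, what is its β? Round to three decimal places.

1.969

β = (E(R) − R_f) / MRP = (20.10% − 4.86%) / 7.74% = 15.24% / 7.74% = 1.969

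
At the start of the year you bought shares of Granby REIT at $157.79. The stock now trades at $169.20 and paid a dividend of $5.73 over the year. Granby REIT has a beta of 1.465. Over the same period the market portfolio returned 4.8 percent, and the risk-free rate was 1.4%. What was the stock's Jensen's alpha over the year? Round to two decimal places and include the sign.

+4.48%

Realised HPR = (P1 + D1 − P0) / P0 = (169.20 + 5.73 − 157.79) / 157.79 = 17.14 / 157.79 = 10.8625%
MRP = 4.8% − 1.4% = 3.40%
CAPM required = R_f + β·MRP = 1.4% + 1.465 × 3.4% = 6.3810%
α = realised − required = 10.8625% − 6.3810% = +4.48%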